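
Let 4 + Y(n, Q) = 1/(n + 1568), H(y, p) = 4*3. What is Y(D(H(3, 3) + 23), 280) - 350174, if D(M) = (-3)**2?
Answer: -552230705/1577 ≈ -3.5018e+5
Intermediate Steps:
H(y, p) = 12
D(M) = 9
Y(n, Q) = -4 + 1/(1568 + n) (Y(n, Q) = -4 + 1/(n + 1568) = -4 + 1/(1568 + n))
Y(D(H(3, 3) + 23), 280) - 350174 = (-6271 - 4*9)/(1568 + 9) - 350174 = (-6271 - 36)/1577 - 350174 = (1/1577)*(-6307) - 350174 = -6307/1577 - 350174 = -552230705/1577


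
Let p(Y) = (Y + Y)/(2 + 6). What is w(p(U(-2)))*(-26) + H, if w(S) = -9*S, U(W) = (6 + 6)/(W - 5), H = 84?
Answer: -114/7 ≈ -16.286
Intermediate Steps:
U(W) = 12/(-5 + W)
p(Y) = Y/4 (p(Y) = (2*Y)/8 = (2*Y)*(⅛) = Y/4)
w(p(U(-2)))*(-26) + H = -9*12/(-5 - 2)/4*(-26) + 84 = -9*12/(-7)/4*(-26) + 84 = -9*12*(-⅐)/4*(-26) + 84 = -9*(-12)/(4*7)*(-26) + 84 = -9*(-3/7)*(-26) + 84 = (27/7)*(-26) + 84 = -702/7 + 84 = -114/7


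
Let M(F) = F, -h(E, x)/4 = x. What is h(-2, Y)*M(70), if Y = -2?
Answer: 560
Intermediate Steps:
h(E, x) = -4*x
h(-2, Y)*M(70) = -4*(-2)*70 = 8*70 = 560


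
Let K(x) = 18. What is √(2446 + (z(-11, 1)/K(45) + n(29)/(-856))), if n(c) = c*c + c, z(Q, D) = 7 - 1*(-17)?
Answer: √1008283791/642 ≈ 49.460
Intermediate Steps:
z(Q, D) = 24 (z(Q, D) = 7 + 17 = 24)
n(c) = c + c² (n(c) = c² + c = c + c²)
√(2446 + (z(-11, 1)/K(45) + n(29)/(-856))) = √(2446 + (24/18 + (29*(1 + 29))/(-856))) = √(2446 + (24*(1/18) + (29*30)*(-1/856))) = √(2446 + (4/3 + 870*(-1/856))) = √(2446 + (4/3 - 435/428)) = √(2446 + 407/1284) = √(3141071/1284) = √1008283791/642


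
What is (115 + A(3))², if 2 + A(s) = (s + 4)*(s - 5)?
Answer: 9801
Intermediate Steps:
A(s) = -2 + (-5 + s)*(4 + s) (A(s) = -2 + (s + 4)*(s - 5) = -2 + (4 + s)*(-5 + s) = -2 + (-5 + s)*(4 + s))
(115 + A(3))² = (115 + (-22 + 3² - 1*3))² = (115 + (-22 + 9 - 3))² = (115 - 16)² = 99² = 9801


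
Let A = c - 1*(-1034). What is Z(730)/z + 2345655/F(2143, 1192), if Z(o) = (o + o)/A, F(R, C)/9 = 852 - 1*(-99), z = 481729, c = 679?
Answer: 215070965191675/784766889927 ≈ 274.06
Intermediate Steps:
A = 1713 (A = 679 - 1*(-1034) = 679 + 1034 = 1713)
F(R, C) = 8559 (F(R, C) = 9*(852 - 1*(-99)) = 9*(852 + 99) = 9*951 = 8559)
Z(o) = 2*o/1713 (Z(o) = (o + o)/1713 = (2*o)*(1/1713) = 2*o/1713)
Z(730)/z + 2345655/F(2143, 1192) = ((2/1713)*730)/481729 + 2345655/8559 = (1460/1713)*(1/481729) + 2345655*(1/8559) = 1460/825201777 + 781885/2853 = 215070965191675/784766889927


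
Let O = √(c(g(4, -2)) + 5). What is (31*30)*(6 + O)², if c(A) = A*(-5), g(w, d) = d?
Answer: 47430 + 11160*√15 ≈ 90653.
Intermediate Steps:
c(A) = -5*A
O = √15 (O = √(-5*(-2) + 5) = √(10 + 5) = √15 ≈ 3.8730)
(31*30)*(6 + O)² = (31*30)*(6 + √15)² = 930*(6 + √15)²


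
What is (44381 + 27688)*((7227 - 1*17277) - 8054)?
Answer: -1304737176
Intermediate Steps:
(44381 + 27688)*((7227 - 1*17277) - 8054) = 72069*((7227 - 17277) - 8054) = 72069*(-10050 - 8054) = 72069*(-18104) = -1304737176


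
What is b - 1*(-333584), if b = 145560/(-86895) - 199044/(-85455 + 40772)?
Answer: 86348477178556/258848619 ≈ 3.3359e+5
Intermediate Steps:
b = 719458060/258848619 (b = 145560*(-1/86895) - 199044/(-44683) = -9704/5793 - 199044*(-1/44683) = -9704/5793 + 199044/44683 = 719458060/258848619 ≈ 2.7795)
b - 1*(-333584) = 719458060/258848619 - 1*(-333584) = 719458060/258848619 + 333584 = 86348477178556/258848619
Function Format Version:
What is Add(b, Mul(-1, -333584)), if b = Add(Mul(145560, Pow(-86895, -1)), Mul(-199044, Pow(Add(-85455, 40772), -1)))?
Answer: Rational(86348477178556, 258848619) ≈ 3.3359e+5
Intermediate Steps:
b = Rational(719458060, 258848619) (b = Add(Mul(145560, Rational(-1, 86895)), Mul(-199044, Pow(-44683, -1))) = Add(Rational(-9704, 5793), Mul(-199044, Rational(-1, 44683))) = Add(Rational(-9704, 5793), Rational(199044, 44683)) = Rational(719458060, 258848619) ≈ 2.7795)
Add(b, Mul(-1, -333584)) = Add(Rational(719458060, 258848619), Mul(-1, -333584)) = Add(Rational(719458060, 258848619), 333584) = Rational(86348477178556, 258848619)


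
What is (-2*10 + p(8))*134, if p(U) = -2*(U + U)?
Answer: -6968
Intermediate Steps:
p(U) = -4*U
(-2*10 + p(8))*134 = (-2*10 - 4*8)*134 = (-20 - 32)*134 = -52*134 = -6968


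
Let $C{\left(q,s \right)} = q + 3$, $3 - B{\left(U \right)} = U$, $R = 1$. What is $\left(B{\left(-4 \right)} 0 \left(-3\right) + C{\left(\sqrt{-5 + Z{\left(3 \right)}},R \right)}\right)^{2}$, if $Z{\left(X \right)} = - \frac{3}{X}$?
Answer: $\left(3 + i \sqrt{6}\right)^{2} \approx 3.0 + 14.697 i$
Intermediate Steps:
$B{\left(U \right)} = 3 - U$
$C{\left(q,s \right)} = 3 + q$
$\left(B{\left(-4 \right)} 0 \left(-3\right) + C{\left(\sqrt{-5 + Z{\left(3 \right)}},R \right)}\right)^{2} = \left(\left(3 - -4\right) 0 \left(-3\right) + \left(3 + \sqrt{-5 - \frac{3}{3}}\right)\right)^{2} = \left(\left(3 + 4\right) 0 + \left(3 + \sqrt{-5 - 1}\right)\right)^{2} = \left(7 \cdot 0 + \left(3 + \sqrt{-5 - 1}\right)\right)^{2} = \left(0 + \left(3 + \sqrt{-6}\right)\right)^{2} = \left(0 + \left(3 + i \sqrt{6}\right)\right)^{2} = \left(3 + i \sqrt{6}\right)^{2}$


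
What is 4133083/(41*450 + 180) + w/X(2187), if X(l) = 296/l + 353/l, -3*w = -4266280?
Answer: 57944182946467/12090870 ≈ 4.7924e+6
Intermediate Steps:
w = 4266280/3 (w = -⅓*(-4266280) = 4266280/3 ≈ 1.4221e+6)
X(l) = 649/l
4133083/(41*450 + 180) + w/X(2187) = 4133083/(41*450 + 180) + 4266280/(3*((649/2187))) = 4133083/(18450 + 180) + 4266280/(3*((649*(1/2187)))) = 4133083/18630 + 4266280/(3*(649/2187)) = 4133083*(1/18630) + (4266280/3)*(2187/649) = 4133083/18630 + 3110118120/649 = 57944182946467/12090870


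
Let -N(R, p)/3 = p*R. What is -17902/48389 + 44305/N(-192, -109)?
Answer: -3267833813/3038054976 ≈ -1.0756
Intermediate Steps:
N(R, p) = -3*R*p (N(R, p) = -3*p*R = -3*R*p)
-17902/48389 + 44305/N(-192, -109) = -17902/48389 + 44305/((-3*(-192)*(-109))) = -17902*1/48389 + 44305/(-62784) = -17902/48389 + 44305*(-1/62784) = -17902/48389 - 44305/62784 = -3267833813/3038054976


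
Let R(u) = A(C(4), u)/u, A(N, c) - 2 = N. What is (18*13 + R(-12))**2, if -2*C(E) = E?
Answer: 54756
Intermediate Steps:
C(E) = -E/2
A(N, c) = 2 + N
R(u) = 0 (R(u) = (2 - 1/2*4)/u = (2 - 2)/u = 0/u = 0)
(18*13 + R(-12))**2 = (18*13 + 0)**2 = (234 + 0)**2 = 234**2 = 54756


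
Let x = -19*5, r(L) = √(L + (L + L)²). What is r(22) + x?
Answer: -95 + √1958 ≈ -50.751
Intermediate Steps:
r(L) = √(L + 4*L²) (r(L) = √(L + (2*L)²) = √(L + 4*L²))
x = -95
r(22) + x = √(22*(1 + 4*22)) - 95 = √(22*(1 + 88)) - 95 = √(22*89) - 95 = √1958 - 95 = -95 + √1958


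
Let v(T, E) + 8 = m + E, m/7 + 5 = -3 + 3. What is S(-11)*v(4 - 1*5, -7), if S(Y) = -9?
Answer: 450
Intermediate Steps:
m = -35 (m = -35 + 7*(-3 + 3) = -35 + 7*0 = -35 + 0 = -35)
v(T, E) = -43 + E (v(T, E) = -8 + (-35 + E) = -43 + E)
S(-11)*v(4 - 1*5, -7) = -9*(-43 - 7) = -9*(-50) = 450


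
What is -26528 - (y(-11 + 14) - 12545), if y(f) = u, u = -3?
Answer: -13980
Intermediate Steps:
y(f) = -3
-26528 - (y(-11 + 14) - 12545) = -26528 - (-3 - 12545) = -26528 - 1*(-12548) = -26528 + 12548 = -13980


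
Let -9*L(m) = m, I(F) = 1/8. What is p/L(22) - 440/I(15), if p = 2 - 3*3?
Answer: -77377/22 ≈ -3517.1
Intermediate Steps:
I(F) = ⅛
L(m) = -m/9
p = -7 (p = 2 - 9 = -7)
p/L(22) - 440/I(15) = -7/((-⅑*22)) - 440/⅛ = -7/(-22/9) - 440*8 = -7*(-9/22) - 3520 = 63/22 - 3520 = -77377/22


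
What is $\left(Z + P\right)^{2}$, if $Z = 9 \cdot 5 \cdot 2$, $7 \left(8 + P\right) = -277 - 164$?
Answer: $361$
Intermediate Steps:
$P = -71$ ($P = -8 + \frac{-277 - 164}{7} = -8 + \frac{1}{7} \left(-441\right) = -8 - 63 = -71$)
$Z = 90$ ($Z = 45 \cdot 2 = 90$)
$\left(Z + P\right)^{2} = \left(90 - 71\right)^{2} = 19^{2} = 361$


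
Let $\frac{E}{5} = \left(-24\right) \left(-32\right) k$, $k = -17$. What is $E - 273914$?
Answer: $-339194$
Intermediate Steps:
$E = -65280$ ($E = 5 \left(-24\right) \left(-32\right) \left(-17\right) = 5 \cdot 768 \left(-17\right) = 5 \left(-13056\right) = -65280$)
$E - 273914 = -65280 - 273914 = -339194$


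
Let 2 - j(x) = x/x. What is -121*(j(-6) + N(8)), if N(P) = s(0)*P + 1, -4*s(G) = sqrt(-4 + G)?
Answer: -242 + 484*I ≈ -242.0 + 484.0*I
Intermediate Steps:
j(x) = 1 (j(x) = 2 - x/x = 2 - 1*1 = 2 - 1 = 1)
s(G) = -sqrt(-4 + G)/4
N(P) = 1 - I*P/2 (N(P) = (-sqrt(-4 + 0)/4)*P + 1 = (-I/2)*P + 1 = -I*P/2 + 1 = 1 - I*P/2)
-121*(j(-6) + N(8)) = -121*(1 + (1 - 1/2*I*8)) = -121*(1 + (1 - 4*I)) = -121*(2 - 4*I) = -242 + 484*I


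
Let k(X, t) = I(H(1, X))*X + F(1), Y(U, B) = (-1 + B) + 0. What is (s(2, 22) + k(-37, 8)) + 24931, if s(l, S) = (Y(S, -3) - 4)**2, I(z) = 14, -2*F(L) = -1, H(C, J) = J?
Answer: 48955/2 ≈ 24478.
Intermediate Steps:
F(L) = 1/2 (F(L) = -1/2*(-1) = 1/2)
Y(U, B) = -1 + B
s(l, S) = 64 (s(l, S) = ((-1 - 3) - 4)**2 = (-4 - 4)**2 = (-8)**2 = 64)
k(X, t) = 1/2 + 14*X (k(X, t) = 14*X + 1/2 = 1/2 + 14*X)
(s(2, 22) + k(-37, 8)) + 24931 = (64 + (1/2 + 14*(-37))) + 24931 = (64 + (1/2 - 518)) + 24931 = (64 - 1035/2) + 24931 = -907/2 + 24931 = 48955/2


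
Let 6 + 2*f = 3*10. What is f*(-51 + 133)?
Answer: 984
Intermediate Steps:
f = 12 (f = -3 + (3*10)/2 = -3 + (½)*30 = -3 + 15 = 12)
f*(-51 + 133) = 12*(-51 + 133) = 12*82 = 984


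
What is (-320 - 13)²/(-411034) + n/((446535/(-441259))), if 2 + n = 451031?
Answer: -27268095027142663/61180355730 ≈ -4.4570e+5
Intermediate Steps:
n = 451029 (n = -2 + 451031 = 451029)
(-320 - 13)²/(-411034) + n/((446535/(-441259))) = (-320 - 13)²/(-411034) + 451029/((446535/(-441259))) = (-333)²*(-1/411034) + 451029/((446535*(-1/441259))) = 110889*(-1/411034) + 451029/(-446535/441259) = -110889/411034 + 451029*(-441259/446535) = -110889/411034 - 66340201837/148845 = -27268095027142663/61180355730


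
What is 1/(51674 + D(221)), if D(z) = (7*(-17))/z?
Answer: 13/671755 ≈ 1.9352e-5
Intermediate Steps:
D(z) = -119/z
1/(51674 + D(221)) = 1/(51674 - 119/221) = 1/(51674 - 119*1/221) = 1/(51674 - 7/13) = 1/(671755/13) = 13/671755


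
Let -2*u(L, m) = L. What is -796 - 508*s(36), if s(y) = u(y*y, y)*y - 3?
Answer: 11851352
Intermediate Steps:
u(L, m) = -L/2
s(y) = -3 - y³/2 (s(y) = (-y*y/2)*y - 3 = (-y²/2)*y - 3 = -y³/2 - 3 = -3 - y³/2)
-796 - 508*s(36) = -796 - 508*(-3 - ½*36³) = -796 - 508*(-3 - ½*46656) = -796 - 508*(-3 - 23328) = -796 - 508*(-23331) = -796 + 11852148 = 11851352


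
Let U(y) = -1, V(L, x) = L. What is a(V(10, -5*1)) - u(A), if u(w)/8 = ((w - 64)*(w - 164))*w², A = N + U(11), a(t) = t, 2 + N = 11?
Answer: -4472822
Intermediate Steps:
N = 9 (N = -2 + 11 = 9)
A = 8 (A = 9 - 1 = 8)
u(w) = 8*w²*(-164 + w)*(-64 + w) (u(w) = 8*(((w - 64)*(w - 164))*w²) = 8*(((-64 + w)*(-164 + w))*w²) = 8*(((-164 + w)*(-64 + w))*w²) = 8*(w²*(-164 + w)*(-64 + w)) = 8*w²*(-164 + w)*(-64 + w))
a(V(10, -5*1)) - u(A) = 10 - 8*8²*(10496 + 8² - 228*8) = 10 - 8*64*(10496 + 64 - 1824) = 10 - 8*64*8736 = 10 - 1*4472832 = 10 - 4472832 = -4472822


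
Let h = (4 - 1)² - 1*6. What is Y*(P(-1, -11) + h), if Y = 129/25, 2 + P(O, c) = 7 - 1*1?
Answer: 903/25 ≈ 36.120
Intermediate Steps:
P(O, c) = 4 (P(O, c) = -2 + (7 - 1*1) = -2 + (7 - 1) = -2 + 6 = 4)
Y = 129/25 (Y = 129*(1/25) = 129/25 ≈ 5.1600)
h = 3 (h = 3² - 6 = 9 - 6 = 3)
Y*(P(-1, -11) + h) = 129*(4 + 3)/25 = (129/25)*7 = 903/25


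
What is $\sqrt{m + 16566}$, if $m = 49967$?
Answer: $\sqrt{66533} \approx 257.94$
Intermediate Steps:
$\sqrt{m + 16566} = \sqrt{49967 + 16566} = \sqrt{66533}$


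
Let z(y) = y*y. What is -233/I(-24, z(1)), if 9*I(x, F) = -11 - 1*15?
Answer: 2097/26 ≈ 80.654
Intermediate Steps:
z(y) = y**2
I(x, F) = -26/9 (I(x, F) = (-11 - 1*15)/9 = (-11 - 15)/9 = (1/9)*(-26) = -26/9)
-233/I(-24, z(1)) = -233/(-26/9) = -233*(-9/26) = 2097/26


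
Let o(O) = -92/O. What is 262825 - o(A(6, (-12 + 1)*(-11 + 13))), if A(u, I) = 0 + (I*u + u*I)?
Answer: 17346427/66 ≈ 2.6282e+5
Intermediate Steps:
A(u, I) = 2*I*u (A(u, I) = 0 + (I*u + I*u) = 0 + 2*I*u = 2*I*u)
262825 - o(A(6, (-12 + 1)*(-11 + 13))) = 262825 - (-92)/(2*((-12 + 1)*(-11 + 13))*6) = 262825 - (-92)/(2*(-11*2)*6) = 262825 - (-92)/(2*(-22)*6) = 262825 - (-92)/(-264) = 262825 - (-92)*(-1)/264 = 262825 - 1*23/66 = 262825 - 23/66 = 17346427/66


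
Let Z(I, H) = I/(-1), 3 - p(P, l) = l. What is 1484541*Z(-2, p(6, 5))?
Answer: 2969082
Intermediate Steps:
p(P, l) = 3 - l
Z(I, H) = -I (Z(I, H) = I*(-1) = -I)
1484541*Z(-2, p(6, 5)) = 1484541*(-1*(-2)) = 1484541*2 = 2969082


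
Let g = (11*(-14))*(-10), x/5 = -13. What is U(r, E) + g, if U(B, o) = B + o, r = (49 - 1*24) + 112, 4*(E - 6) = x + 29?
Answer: 1674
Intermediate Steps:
x = -65 (x = 5*(-13) = -65)
g = 1540 (g = -154*(-10) = 1540)
E = -3 (E = 6 + (-65 + 29)/4 = 6 + (1/4)*(-36) = 6 - 9 = -3)
r = 137 (r = (49 - 24) + 112 = 25 + 112 = 137)
U(r, E) + g = (137 - 3) + 1540 = 134 + 1540 = 1674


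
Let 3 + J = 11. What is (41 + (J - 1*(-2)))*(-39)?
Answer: -1989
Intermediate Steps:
J = 8 (J = -3 + 11 = 8)
(41 + (J - 1*(-2)))*(-39) = (41 + (8 - 1*(-2)))*(-39) = (41 + (8 + 2))*(-39) = (41 + 10)*(-39) = 51*(-39) = -1989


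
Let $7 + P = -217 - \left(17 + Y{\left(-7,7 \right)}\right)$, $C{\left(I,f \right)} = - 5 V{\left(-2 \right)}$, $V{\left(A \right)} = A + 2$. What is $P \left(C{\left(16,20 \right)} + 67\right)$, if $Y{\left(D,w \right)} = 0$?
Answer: $-16147$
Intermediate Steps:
$V{\left(A \right)} = 2 + A$
$C{\left(I,f \right)} = 0$ ($C{\left(I,f \right)} = - 5 \left(2 - 2\right) = \left(-5\right) 0 = 0$)
$P = -241$ ($P = -7 - 234 = -241$)
$P \left(C{\left(16,20 \right)} + 67\right) = - 241 \left(0 + 67\right) = \left(-241\right) 67 = -16147$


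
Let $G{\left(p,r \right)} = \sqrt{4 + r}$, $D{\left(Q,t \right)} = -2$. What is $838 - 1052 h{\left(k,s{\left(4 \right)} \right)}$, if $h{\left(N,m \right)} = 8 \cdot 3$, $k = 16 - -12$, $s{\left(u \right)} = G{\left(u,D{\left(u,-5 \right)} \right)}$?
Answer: $-24410$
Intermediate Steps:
$s{\left(u \right)} = \sqrt{2}$ ($s{\left(u \right)} = \sqrt{4 - 2} = \sqrt{2}$)
$k = 28$ ($k = 16 + 12 = 28$)
$h{\left(N,m \right)} = 24$
$838 - 1052 h{\left(k,s{\left(4 \right)} \right)} = 838 - 25248 = -24410$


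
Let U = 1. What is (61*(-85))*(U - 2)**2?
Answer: -5185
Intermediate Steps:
(61*(-85))*(U - 2)**2 = (61*(-85))*(1 - 2)**2 = -5185*(-1)**2 = -5185*1 = -5185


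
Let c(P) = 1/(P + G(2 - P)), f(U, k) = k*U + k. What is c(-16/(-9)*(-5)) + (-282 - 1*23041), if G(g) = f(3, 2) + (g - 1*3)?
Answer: -163260/7 ≈ -23323.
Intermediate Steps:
f(U, k) = k + U*k (f(U, k) = U*k + k = k + U*k)
G(g) = 5 + g (G(g) = 2*(1 + 3) + (g - 1*3) = 2*4 + (g - 3) = 8 + (-3 + g) = 5 + g)
c(P) = 1/7 (c(P) = 1/(P + (5 + (2 - P))) = 1/(P + (7 - P)) = 1/7)
c(-16/(-9)*(-5)) + (-282 - 1*23041) = 1/7 + (-282 - 1*23041) = 1/7 + (-282 - 23041) = 1/7 - 23323 = -163260/7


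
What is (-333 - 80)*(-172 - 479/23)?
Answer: 1831655/23 ≈ 79637.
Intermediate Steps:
(-333 - 80)*(-172 - 479/23) = -413*(-172 - 479*1/23) = -413*(-172 - 479/23) = -413*(-4435/23) = 1831655/23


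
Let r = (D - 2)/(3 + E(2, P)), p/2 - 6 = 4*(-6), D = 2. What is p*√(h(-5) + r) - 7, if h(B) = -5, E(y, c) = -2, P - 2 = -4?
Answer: -7 - 36*I*√5 ≈ -7.0 - 80.498*I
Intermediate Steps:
P = -2 (P = 2 - 4 = -2)
p = -36 (p = 12 + 2*(4*(-6)) = 12 + 2*(-24) = 12 - 48 = -36)
r = 0 (r = (2 - 2)/(3 - 2) = 0/1 = 0*1 = 0)
p*√(h(-5) + r) - 7 = -36*√(-5 + 0) - 7 = -36*I*√5 - 7 = -7 - 36*I*√5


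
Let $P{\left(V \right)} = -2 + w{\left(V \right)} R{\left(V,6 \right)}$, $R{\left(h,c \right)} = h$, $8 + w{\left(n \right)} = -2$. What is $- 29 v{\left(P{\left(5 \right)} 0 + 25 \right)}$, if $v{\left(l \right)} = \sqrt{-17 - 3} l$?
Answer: $- 1450 i \sqrt{5} \approx - 3242.3 i$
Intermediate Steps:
$w{\left(n \right)} = -10$ ($w{\left(n \right)} = -8 - 2 = -10$)
$P{\left(V \right)} = -2 - 10 V$
$v{\left(l \right)} = 2 i l \sqrt{5}$ ($v{\left(l \right)} = \sqrt{-20} l = 2 i \sqrt{5} l = 2 i l \sqrt{5}$)
$- 29 v{\left(P{\left(5 \right)} 0 + 25 \right)} = - 29 \cdot 2 i \left(\left(-2 - 50\right) 0 + 25\right) \sqrt{5} = - 29 \cdot 2 i \left(\left(-52\right) 0 + 25\right) \sqrt{5} = - 29 \cdot 2 i \left(0 + 25\right) \sqrt{5} = - 29 \cdot 2 i 25 \sqrt{5} = - 29 \cdot 50 i \sqrt{5} = - 1450 i \sqrt{5}$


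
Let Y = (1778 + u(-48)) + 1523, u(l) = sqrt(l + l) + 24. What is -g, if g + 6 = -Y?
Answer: 3331 + 4*I*sqrt(6) ≈ 3331.0 + 9.798*I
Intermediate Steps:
u(l) = 24 + sqrt(2)*sqrt(l) (u(l) = sqrt(2*l) + 24 = sqrt(2)*sqrt(l) + 24 = 24 + sqrt(2)*sqrt(l))
Y = 3325 + 4*I*sqrt(6) (Y = (1778 + (24 + sqrt(2)*sqrt(-48))) + 1523 = (1778 + (24 + sqrt(2)*(4*I*sqrt(3)))) + 1523 = (1778 + (24 + 4*I*sqrt(6))) + 1523 = (1802 + 4*I*sqrt(6)) + 1523 = 3325 + 4*I*sqrt(6) ≈ 3325.0 + 9.798*I)
g = -3331 - 4*I*sqrt(6) (g = -6 - (3325 + 4*I*sqrt(6)) = -6 + (-3325 - 4*I*sqrt(6)) = -3331 - 4*I*sqrt(6) ≈ -3331.0 - 9.798*I)
-g = -(-3331 - 4*I*sqrt(6)) = 3331 + 4*I*sqrt(6)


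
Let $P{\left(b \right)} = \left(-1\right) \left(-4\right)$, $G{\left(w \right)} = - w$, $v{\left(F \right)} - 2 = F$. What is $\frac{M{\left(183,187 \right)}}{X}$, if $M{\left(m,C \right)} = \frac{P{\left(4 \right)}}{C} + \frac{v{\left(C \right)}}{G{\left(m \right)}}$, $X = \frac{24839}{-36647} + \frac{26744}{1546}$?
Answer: $- \frac{326821647347}{5370907663759} \approx -0.06085$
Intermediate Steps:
$v{\left(F \right)} = 2 + F$
$P{\left(b \right)} = 4$
$X = \frac{470843137}{28328131}$ ($X = 24839 \left(- \frac{1}{36647}\right) + 26744 \cdot \frac{1}{1546} = - \frac{24839}{36647} + \frac{13372}{773} = \frac{470843137}{28328131} \approx 16.621$)
$M{\left(m,C \right)} = \frac{4}{C} - \frac{2 + C}{m}$ ($M{\left(m,C \right)} = \frac{4}{C} + \frac{2 + C}{\left(-1\right) m} = \frac{4}{C} + \left(2 + C\right) \left(- \frac{1}{m}\right) = \frac{4}{C} - \frac{2 + C}{m}$)
$\frac{M{\left(183,187 \right)}}{X} = \frac{- \frac{2}{183} + \frac{4}{187} - \frac{187}{183}}{\frac{470843137}{28328131}} = \left(\left(-2\right) \frac{1}{183} + 4 \cdot \frac{1}{187} - 187 \cdot \frac{1}{183}\right) \frac{28328131}{470843137} = \left(- \frac{2}{183} + \frac{4}{187} - \frac{187}{183}\right) \frac{28328131}{470843137} = \left(- \frac{11537}{11407}\right) \frac{28328131}{470843137} = - \frac{326821647347}{5370907663759}$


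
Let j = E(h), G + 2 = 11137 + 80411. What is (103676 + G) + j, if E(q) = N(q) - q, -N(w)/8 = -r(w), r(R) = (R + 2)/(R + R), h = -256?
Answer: 6255423/32 ≈ 1.9548e+5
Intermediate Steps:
G = 91546 (G = -2 + (11137 + 80411) = -2 + 91548 = 91546)
r(R) = (2 + R)/(2*R) (r(R) = (2 + R)/((2*R)) = (2 + R)*(1/(2*R)) = (2 + R)/(2*R))
N(w) = 4*(2 + w)/w (N(w) = -(-8)*(2 + w)/(2*w) = -(-4)*(2 + w)/w = 4*(2 + w)/w)
E(q) = 4 - q + 8/q (E(q) = (4 + 8/q) - q = 4 - q + 8/q)
j = 8319/32 (j = 4 - 1*(-256) + 8/(-256) = 4 + 256 + 8*(-1/256) = 4 + 256 - 1/32 = 8319/32 ≈ 259.97)
(103676 + G) + j = (103676 + 91546) + 8319/32 = 195222 + 8319/32 = 6255423/32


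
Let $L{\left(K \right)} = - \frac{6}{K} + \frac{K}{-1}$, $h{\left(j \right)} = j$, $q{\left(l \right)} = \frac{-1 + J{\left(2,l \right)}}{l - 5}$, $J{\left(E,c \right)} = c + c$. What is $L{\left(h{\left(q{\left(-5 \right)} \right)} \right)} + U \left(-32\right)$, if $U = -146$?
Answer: $\frac{513199}{110} \approx 4665.4$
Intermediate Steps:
$J{\left(E,c \right)} = 2 c$
$q{\left(l \right)} = \frac{-1 + 2 l}{-5 + l}$ ($q{\left(l \right)} = \frac{-1 + 2 l}{l - 5} = \frac{-1 + 2 l}{-5 + l}$)
$L{\left(K \right)} = - K - \frac{6}{K}$ ($L{\left(K \right)} = - \frac{6}{K} + K \left(-1\right) = - \frac{6}{K} - K = - K - \frac{6}{K}$)
$L{\left(h{\left(q{\left(-5 \right)} \right)} \right)} + U \left(-32\right) = \left(- \frac{-1 + 2 \left(-5\right)}{-5 - 5} - \frac{6}{\frac{1}{-5 - 5} \left(-1 + 2 \left(-5\right)\right)}\right) - -4672 = \left(- \frac{-1 - 10}{-10} - \frac{6}{\frac{1}{-10} \left(-1 - 10\right)}\right) + 4672 = \left(- \frac{\left(-1\right) \left(-11\right)}{10} - \frac{6}{\left(- \frac{1}{10}\right) \left(-11\right)}\right) + 4672 = \left(\left(-1\right) \frac{11}{10} - \frac{6}{\frac{11}{10}}\right) + 4672 = \left(- \frac{11}{10} - \frac{60}{11}\right) + 4672 = - \frac{721}{110} + 4672 = \frac{513199}{110}$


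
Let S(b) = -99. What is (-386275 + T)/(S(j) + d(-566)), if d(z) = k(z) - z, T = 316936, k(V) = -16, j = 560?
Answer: -69339/451 ≈ -153.75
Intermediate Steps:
d(z) = -16 - z
(-386275 + T)/(S(j) + d(-566)) = (-386275 + 316936)/(-99 + (-16 - 1*(-566))) = -69339/(-99 + (-16 + 566)) = -69339/(-99 + 550) = -69339/451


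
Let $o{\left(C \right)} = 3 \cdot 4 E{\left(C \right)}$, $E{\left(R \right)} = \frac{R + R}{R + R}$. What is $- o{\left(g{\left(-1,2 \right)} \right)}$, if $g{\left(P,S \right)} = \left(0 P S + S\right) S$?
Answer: $-12$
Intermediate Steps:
$g{\left(P,S \right)} = S^{2}$ ($g{\left(P,S \right)} = \left(0 S + S\right) S = \left(0 + S\right) S = S S = S^{2}$)
$E{\left(R \right)} = 1$ ($E{\left(R \right)} = \frac{2 R}{2 R} = 2 R \frac{1}{2 R} = 1$)
$o{\left(C \right)} = 12$ ($o{\left(C \right)} = 3 \cdot 4 \cdot 1 = 12 \cdot 1 = 12$)
$- o{\left(g{\left(-1,2 \right)} \right)} = \left(-1\right) 12 = -12$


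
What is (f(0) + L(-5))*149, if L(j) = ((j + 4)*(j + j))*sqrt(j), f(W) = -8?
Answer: -1192 + 1490*I*sqrt(5) ≈ -1192.0 + 3331.7*I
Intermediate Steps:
L(j) = 2*j**(3/2)*(4 + j) (L(j) = ((4 + j)*(2*j))*sqrt(j) = (2*j*(4 + j))*sqrt(j) = 2*j**(3/2)*(4 + j))
(f(0) + L(-5))*149 = (-8 + 2*(-5)**(3/2)*(4 - 5))*149 = (-8 + 2*(-5*I*sqrt(5))*(-1))*149 = (-8 + 10*I*sqrt(5))*149 = -1192 + 1490*I*sqrt(5)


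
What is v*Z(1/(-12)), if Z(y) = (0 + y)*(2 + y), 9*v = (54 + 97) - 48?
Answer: -2369/1296 ≈ -1.8279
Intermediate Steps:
v = 103/9 (v = ((54 + 97) - 48)/9 = (151 - 48)/9 = (⅑)*103 = 103/9 ≈ 11.444)
Z(y) = y*(2 + y)
v*Z(1/(-12)) = 103*((2 + 1/(-12))/(-12))/9 = 103*(-(2 - 1/12)/12)/9 = 103*(-1/12*23/12)/9 = (103/9)*(-23/144) = -2369/1296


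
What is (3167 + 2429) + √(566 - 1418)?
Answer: 5596 + 2*I*√213 ≈ 5596.0 + 29.189*I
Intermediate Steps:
(3167 + 2429) + √(566 - 1418) = 5596 + √(-852) = 5596 + 2*I*√213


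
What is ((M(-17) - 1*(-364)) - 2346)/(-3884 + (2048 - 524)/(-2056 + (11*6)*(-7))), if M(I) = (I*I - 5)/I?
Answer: 3055593/5938729 ≈ 0.51452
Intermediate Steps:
M(I) = (-5 + I²)/I (M(I) = (I² - 5)/I = (-5 + I²)/I)
((M(-17) - 1*(-364)) - 2346)/(-3884 + (2048 - 524)/(-2056 + (11*6)*(-7))) = (((-17 - 5/(-17)) - 1*(-364)) - 2346)/(-3884 + (2048 - 524)/(-2056 + (11*6)*(-7))) = (((-17 - 5*(-1/17)) + 364) - 2346)/(-3884 + 1524/(-2056 + 66*(-7))) = (((-17 + 5/17) + 364) - 2346)/(-3884 + 1524/(-2056 - 462)) = ((-284/17 + 364) - 2346)/(-3884 + 1524/(-2518)) = (5904/17 - 2346)/(-3884 + 1524*(-1/2518)) = -33978/(17*(-3884 - 762/1259)) = -33978/(17*(-4890718/1259)) = -33978/17*(-1259/4890718) = 3055593/5938729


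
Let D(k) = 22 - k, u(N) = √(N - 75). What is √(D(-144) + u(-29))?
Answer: √(166 + 2*I*√26) ≈ 12.89 + 0.39557*I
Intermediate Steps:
u(N) = √(-75 + N)
√(D(-144) + u(-29)) = √((22 - 1*(-144)) + √(-75 - 29)) = √((22 + 144) + √(-104)) = √(166 + 2*I*√26)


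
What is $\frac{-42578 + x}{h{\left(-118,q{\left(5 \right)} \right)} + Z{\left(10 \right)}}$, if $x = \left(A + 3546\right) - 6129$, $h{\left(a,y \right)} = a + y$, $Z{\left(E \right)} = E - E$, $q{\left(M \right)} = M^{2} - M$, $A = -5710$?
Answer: $\frac{50871}{98} \approx 519.09$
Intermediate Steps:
$Z{\left(E \right)} = 0$
$x = -8293$ ($x = \left(-5710 + 3546\right) - 6129 = -2164 - 6129 = -8293$)
$\frac{-42578 + x}{h{\left(-118,q{\left(5 \right)} \right)} + Z{\left(10 \right)}} = \frac{-42578 - 8293}{\left(-118 + 5 \left(-1 + 5\right)\right) + 0} = - \frac{50871}{\left(-118 + 5 \cdot 4\right) + 0} = - \frac{50871}{\left(-118 + 20\right) + 0} = - \frac{50871}{-98 + 0} = - \frac{50871}{-98} = \left(-50871\right) \left(- \frac{1}{98}\right) = \frac{50871}{98}$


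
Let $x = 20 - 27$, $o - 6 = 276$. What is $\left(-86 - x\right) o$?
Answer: $-22278$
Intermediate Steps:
$o = 282$ ($o = 6 + 276 = 282$)
$x = -7$ ($x = 20 - 27 = -7$)
$\left(-86 - x\right) o = \left(-86 - -7\right) 282 = \left(-86 + 7\right) 282 = \left(-79\right) 282 = -22278$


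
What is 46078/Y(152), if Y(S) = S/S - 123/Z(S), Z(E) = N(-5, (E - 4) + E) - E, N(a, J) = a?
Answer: 3617123/140 ≈ 25837.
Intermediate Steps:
Z(E) = -5 - E
Y(S) = 1 - 123/(-5 - S) (Y(S) = S/S - 123/(-5 - S) = 1 - 123/(-5 - S))
46078/Y(152) = 46078/(((128 + 152)/(5 + 152))) = 46078/((280/157)) = 46078/(((1/157)*280)) = 46078/(280/157) = 46078*(157/280) = 3617123/140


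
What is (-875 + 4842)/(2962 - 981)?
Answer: 3967/1981 ≈ 2.0025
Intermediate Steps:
(-875 + 4842)/(2962 - 981) = 3967/1981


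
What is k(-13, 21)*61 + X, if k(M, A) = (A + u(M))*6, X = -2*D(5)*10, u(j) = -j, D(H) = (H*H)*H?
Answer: 9944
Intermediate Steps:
D(H) = H**3 (D(H) = H**2*H = H**3)
X = -2500 (X = -2*5**3*10 = -2*125*10 = -250*10 = -2500)
k(M, A) = -6*M + 6*A (k(M, A) = (A - M)*6 = -6*M + 6*A)
k(-13, 21)*61 + X = (-6*(-13) + 6*21)*61 - 2500 = (78 + 126)*61 - 2500 = 204*61 - 2500 = 12444 - 2500 = 9944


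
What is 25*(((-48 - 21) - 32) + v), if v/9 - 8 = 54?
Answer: 11425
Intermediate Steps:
v = 558 (v = 72 + 9*54 = 72 + 486 = 558)
25*(((-48 - 21) - 32) + v) = 25*(((-48 - 21) - 32) + 558) = 25*((-69 - 32) + 558) = 25*(-101 + 558) = 25*457 = 11425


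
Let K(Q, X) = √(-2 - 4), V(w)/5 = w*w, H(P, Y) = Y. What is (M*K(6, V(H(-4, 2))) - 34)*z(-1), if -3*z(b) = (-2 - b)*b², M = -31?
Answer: -34/3 - 31*I*√6/3 ≈ -11.333 - 25.311*I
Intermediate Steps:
V(w) = 5*w² (V(w) = 5*(w*w) = 5*w²)
z(b) = -b²*(-2 - b)/3 (z(b) = -(-2 - b)*b²/3 = -b²*(-2 - b)/3)
K(Q, X) = I*√6 (K(Q, X) = √(-6) = I*√6)
(M*K(6, V(H(-4, 2))) - 34)*z(-1) = (-31*I*√6 - 34)*((⅓)*(-1)²*(2 - 1)) = (-31*I*√6 - 34)*((⅓)*1*1) = (-34 - 31*I*√6)*(⅓) = -34/3 - 31*I*√6/3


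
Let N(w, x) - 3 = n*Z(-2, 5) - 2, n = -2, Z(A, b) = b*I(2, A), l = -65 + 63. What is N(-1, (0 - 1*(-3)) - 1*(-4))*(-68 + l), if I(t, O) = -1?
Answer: -770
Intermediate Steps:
l = -2
Z(A, b) = -b (Z(A, b) = b*(-1) = -b)
N(w, x) = 11 (N(w, x) = 3 + (-(-2)*5 - 2) = 3 + (-2*(-5) - 2) = 3 + (10 - 2) = 3 + 8 = 11)
N(-1, (0 - 1*(-3)) - 1*(-4))*(-68 + l) = 11*(-68 - 2) = 11*(-70) = -770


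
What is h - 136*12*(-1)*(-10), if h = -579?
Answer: -16899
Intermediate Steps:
h - 136*12*(-1)*(-10) = -579 - 136*12*(-1)*(-10) = -579 - (-1632)*(-10) = -579 - 136*120 = -579 - 16320 = -16899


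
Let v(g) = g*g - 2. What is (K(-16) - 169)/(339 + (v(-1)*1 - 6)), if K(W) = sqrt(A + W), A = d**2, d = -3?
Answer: -169/332 + I*sqrt(7)/332 ≈ -0.50904 + 0.0079691*I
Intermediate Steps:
A = 9 (A = (-3)**2 = 9)
v(g) = -2 + g**2 (v(g) = g**2 - 2 = -2 + g**2)
K(W) = sqrt(9 + W)
(K(-16) - 169)/(339 + (v(-1)*1 - 6)) = (sqrt(9 - 16) - 169)/(339 + ((-2 + (-1)**2)*1 - 6)) = (sqrt(-7) - 169)/(339 + ((-2 + 1)*1 - 6)) = (I*sqrt(7) - 169)/(339 + (-1*1 - 6)) = (-169 + I*sqrt(7))/(339 + (-1 - 6)) = (-169 + I*sqrt(7))/(339 - 7) = (-169 + I*sqrt(7))/332 = (-169 + I*sqrt(7))*(1/332) = -169/332 + I*sqrt(7)/332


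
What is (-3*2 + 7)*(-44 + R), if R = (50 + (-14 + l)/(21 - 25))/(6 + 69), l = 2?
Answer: -3247/75 ≈ -43.293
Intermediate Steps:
R = 53/75 (R = (50 + (-14 + 2)/(21 - 25))/(6 + 69) = (50 - 12/(-4))/75 = (50 - 12*(-¼))*(1/75) = (50 + 3)*(1/75) = 53*(1/75) = 53/75 ≈ 0.70667)
(-3*2 + 7)*(-44 + R) = (-3*2 + 7)*(-44 + 53/75) = (-6 + 7)*(-3247/75) = 1*(-3247/75) = -3247/75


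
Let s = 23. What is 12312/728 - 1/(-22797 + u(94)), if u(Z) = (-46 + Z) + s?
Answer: 34975405/2068066 ≈ 16.912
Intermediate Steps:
u(Z) = -23 + Z (u(Z) = (-46 + Z) + 23 = -23 + Z)
12312/728 - 1/(-22797 + u(94)) = 12312/728 - 1/(-22797 + (-23 + 94)) = 12312*(1/728) - 1/(-22797 + 71) = 1539/91 - 1/(-22726) = 1539/91 - 1*(-1/22726) = 1539/91 + 1/22726 = 34975405/2068066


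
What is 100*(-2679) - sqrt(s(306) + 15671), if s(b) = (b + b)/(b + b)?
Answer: -267900 - 2*sqrt(3918) ≈ -2.6803e+5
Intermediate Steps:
s(b) = 1 (s(b) = (2*b)/((2*b)) = (2*b)*(1/(2*b)) = 1)
100*(-2679) - sqrt(s(306) + 15671) = 100*(-2679) - sqrt(1 + 15671) = -267900 - sqrt(15672) = -267900 - 2*sqrt(3918)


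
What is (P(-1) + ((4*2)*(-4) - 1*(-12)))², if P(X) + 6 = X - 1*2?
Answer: 841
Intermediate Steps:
P(X) = -8 + X (P(X) = -6 + (X - 1*2) = -6 + (X - 2) = -6 + (-2 + X) = -8 + X)
(P(-1) + ((4*2)*(-4) - 1*(-12)))² = ((-8 - 1) + ((4*2)*(-4) - 1*(-12)))² = (-9 + (8*(-4) + 12))² = (-9 + (-32 + 12))² = (-9 - 20)² = (-29)² = 841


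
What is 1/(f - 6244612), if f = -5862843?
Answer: -1/12107455 ≈ -8.2594e-8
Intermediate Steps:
1/(f - 6244612) = 1/(-5862843 - 6244612) = 1/(-12107455) = -1/12107455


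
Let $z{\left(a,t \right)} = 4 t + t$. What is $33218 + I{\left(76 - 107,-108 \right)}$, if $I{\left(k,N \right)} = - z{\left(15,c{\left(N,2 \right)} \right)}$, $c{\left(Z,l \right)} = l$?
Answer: $33208$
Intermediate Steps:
$z{\left(a,t \right)} = 5 t$
$I{\left(k,N \right)} = -10$ ($I{\left(k,N \right)} = - 5 \cdot 2 = \left(-1\right) 10 = -10$)
$33218 + I{\left(76 - 107,-108 \right)} = 33218 - 10 = 33208$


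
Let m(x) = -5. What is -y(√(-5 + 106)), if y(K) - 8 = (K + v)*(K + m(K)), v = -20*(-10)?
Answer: 891 - 195*√101 ≈ -1068.7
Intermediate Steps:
v = 200
y(K) = 8 + (-5 + K)*(200 + K) (y(K) = 8 + (K + 200)*(K - 5) = 8 + (200 + K)*(-5 + K) = 8 + (-5 + K)*(200 + K))
-y(√(-5 + 106)) = -(-992 + (√(-5 + 106))² + 195*√(-5 + 106)) = -(-992 + (√101)² + 195*√101) = -(-992 + 101 + 195*√101) = -(-891 + 195*√101) = 891 - 195*√101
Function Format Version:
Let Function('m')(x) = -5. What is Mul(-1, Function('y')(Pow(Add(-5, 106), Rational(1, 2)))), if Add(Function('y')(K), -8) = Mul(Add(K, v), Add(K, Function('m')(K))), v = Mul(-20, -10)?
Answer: Add(891, Mul(-195, Pow(101, Rational(1, 2)))) ≈ -1068.7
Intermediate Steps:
v = 200
Function('y')(K) = Add(8, Mul(Add(-5, K), Add(200, K))) (Function('y')(K) = Add(8, Mul(Add(K, 200), Add(K, -5))) = Add(8, Mul(Add(200, K), Add(-5, K))) = Add(8, Mul(Add(-5, K), Add(200, K))))
Mul(-1, Function('y')(Pow(Add(-5, 106), Rational(1, 2)))) = Mul(-1, Add(-992, Pow(Pow(Add(-5, 106), Rational(1, 2)), 2), Mul(195, Pow(Add(-5, 106), Rational(1, 2))))) = Mul(-1, Add(-992, Pow(Pow(101, Rational(1, 2)), 2), Mul(195, Pow(101, Rational(1, 2))))) = Mul(-1, Add(-992, 101, Mul(195, Pow(101, Rational(1, 2))))) = Mul(-1, Add(-891, Mul(195, Pow(101, Rational(1, 2))))) = Add(891, Mul(-195, Pow(101, Rational(1, 2))))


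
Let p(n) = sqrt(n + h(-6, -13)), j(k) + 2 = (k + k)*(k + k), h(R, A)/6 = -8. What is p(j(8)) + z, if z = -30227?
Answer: -30227 + sqrt(206) ≈ -30213.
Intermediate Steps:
h(R, A) = -48 (h(R, A) = 6*(-8) = -48)
j(k) = -2 + 4*k**2 (j(k) = -2 + (k + k)*(k + k) = -2 + (2*k)*(2*k) = -2 + 4*k**2)
p(n) = sqrt(-48 + n) (p(n) = sqrt(n - 48) = sqrt(-48 + n))
p(j(8)) + z = sqrt(-48 + (-2 + 4*8**2)) - 30227 = sqrt(-48 + (-2 + 4*64)) - 30227 = sqrt(-48 + (-2 + 256)) - 30227 = sqrt(-48 + 254) - 30227 = sqrt(206) - 30227 = -30227 + sqrt(206)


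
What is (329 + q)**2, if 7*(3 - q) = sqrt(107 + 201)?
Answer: 771612/7 - 1328*sqrt(77)/7 ≈ 1.0857e+5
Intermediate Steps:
q = 3 - 2*sqrt(77)/7 (q = 3 - sqrt(107 + 201)/7 = 3 - 2*sqrt(77)/7 ≈ 0.49287)
(329 + q)**2 = (329 + (3 - 2*sqrt(77)/7))**2 = (332 - 2*sqrt(77)/7)**2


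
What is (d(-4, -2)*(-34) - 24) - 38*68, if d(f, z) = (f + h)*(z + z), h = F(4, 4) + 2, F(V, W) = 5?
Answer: -2200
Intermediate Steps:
h = 7 (h = 5 + 2 = 7)
d(f, z) = 2*z*(7 + f) (d(f, z) = (f + 7)*(z + z) = (7 + f)*(2*z) = 2*z*(7 + f))
(d(-4, -2)*(-34) - 24) - 38*68 = ((2*(-2)*(7 - 4))*(-34) - 24) - 38*68 = ((2*(-2)*3)*(-34) - 24) - 2584 = (-12*(-34) - 24) - 2584 = (408 - 24) - 2584 = 384 - 2584 = -2200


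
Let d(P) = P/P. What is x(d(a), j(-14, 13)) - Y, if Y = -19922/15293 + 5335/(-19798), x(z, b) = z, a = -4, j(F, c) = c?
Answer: 778774725/302770814 ≈ 2.5722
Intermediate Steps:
d(P) = 1
Y = -476003911/302770814 (Y = -19922*1/15293 + 5335*(-1/19798) = -19922/15293 - 5335/19798 = -476003911/302770814 ≈ -1.5722)
x(d(a), j(-14, 13)) - Y = 1 - 1*(-476003911/302770814) = 1 + 476003911/302770814 = 778774725/302770814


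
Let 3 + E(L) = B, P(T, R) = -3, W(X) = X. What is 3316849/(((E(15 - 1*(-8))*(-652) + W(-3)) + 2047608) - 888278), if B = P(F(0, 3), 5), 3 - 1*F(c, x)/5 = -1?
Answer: 3316849/1163239 ≈ 2.8514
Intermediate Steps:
F(c, x) = 20 (F(c, x) = 15 - 5*(-1) = 15 + 5 = 20)
B = -3
E(L) = -6 (E(L) = -3 - 3 = -6)
3316849/(((E(15 - 1*(-8))*(-652) + W(-3)) + 2047608) - 888278) = 3316849/(((-6*(-652) - 3) + 2047608) - 888278) = 3316849/(((3912 - 3) + 2047608) - 888278) = 3316849/((3909 + 2047608) - 888278) = 3316849/(2051517 - 888278) = 3316849/1163239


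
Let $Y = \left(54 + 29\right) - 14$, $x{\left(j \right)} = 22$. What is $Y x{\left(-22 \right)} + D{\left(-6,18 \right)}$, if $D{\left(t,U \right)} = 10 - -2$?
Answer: $1530$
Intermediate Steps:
$D{\left(t,U \right)} = 12$ ($D{\left(t,U \right)} = 10 + 2 = 12$)
$Y = 69$ ($Y = 83 - 14 = 69$)
$Y x{\left(-22 \right)} + D{\left(-6,18 \right)} = 69 \cdot 22 + 12 = 1518 + 12 = 1530$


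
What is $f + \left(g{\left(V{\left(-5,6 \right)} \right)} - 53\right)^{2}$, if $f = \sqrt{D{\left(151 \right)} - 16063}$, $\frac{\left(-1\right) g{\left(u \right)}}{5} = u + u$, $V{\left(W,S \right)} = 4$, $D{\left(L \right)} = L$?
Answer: $8649 + 6 i \sqrt{442} \approx 8649.0 + 126.14 i$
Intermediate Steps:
$g{\left(u \right)} = - 10 u$ ($g{\left(u \right)} = - 5 \left(u + u\right) = - 5 \cdot 2 u = - 10 u$)
$f = 6 i \sqrt{442}$ ($f = \sqrt{151 - 16063} = \sqrt{-15912} = 6 i \sqrt{442} \approx 126.14 i$)
$f + \left(g{\left(V{\left(-5,6 \right)} \right)} - 53\right)^{2} = 6 i \sqrt{442} + \left(\left(-10\right) 4 - 53\right)^{2} = 6 i \sqrt{442} + \left(-40 - 53\right)^{2} = 6 i \sqrt{442} + \left(-93\right)^{2} = 6 i \sqrt{442} + 8649 = 8649 + 6 i \sqrt{442}$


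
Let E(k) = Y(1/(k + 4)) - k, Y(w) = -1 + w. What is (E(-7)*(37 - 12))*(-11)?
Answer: -4675/3 ≈ -1558.3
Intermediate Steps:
E(k) = -1 + 1/(4 + k) - k (E(k) = (-1 + 1/(k + 4)) - k = (-1 + 1/(4 + k)) - k = -1 + 1/(4 + k) - k)
(E(-7)*(37 - 12))*(-11) = (((1 - (1 - 7)*(4 - 7))/(4 - 7))*(37 - 12))*(-11) = (((1 - 1*(-6)*(-3))/(-3))*25)*(-11) = (-(1 - 18)/3*25)*(-11) = (-1/3*(-17)*25)*(-11) = ((17/3)*25)*(-11) = (425/3)*(-11) = -4675/3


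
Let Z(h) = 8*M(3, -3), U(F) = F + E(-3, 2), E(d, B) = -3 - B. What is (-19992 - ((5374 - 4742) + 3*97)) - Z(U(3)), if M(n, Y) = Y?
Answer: -20891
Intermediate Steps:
U(F) = -5 + F (U(F) = F + (-3 - 1*2) = F + (-3 - 2) = F - 5 = -5 + F)
Z(h) = -24 (Z(h) = 8*(-3) = -24)
(-19992 - ((5374 - 4742) + 3*97)) - Z(U(3)) = (-19992 - ((5374 - 4742) + 3*97)) - 1*(-24) = (-19992 - (632 + 291)) + 24 = (-19992 - 1*923) + 24 = (-19992 - 923) + 24 = -20915 + 24 = -20891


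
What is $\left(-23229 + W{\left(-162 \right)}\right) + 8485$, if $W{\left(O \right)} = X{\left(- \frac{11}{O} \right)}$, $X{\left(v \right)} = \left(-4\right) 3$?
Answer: $-14756$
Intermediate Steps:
$X{\left(v \right)} = -12$
$W{\left(O \right)} = -12$
$\left(-23229 + W{\left(-162 \right)}\right) + 8485 = \left(-23229 - 12\right) + 8485 = -23241 + 8485 = -14756$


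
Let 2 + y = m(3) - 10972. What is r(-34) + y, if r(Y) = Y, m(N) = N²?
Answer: -10999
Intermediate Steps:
y = -10965 (y = -2 + (3² - 10972) = -2 + (9 - 10972) = -2 - 10963 = -10965)
r(-34) + y = -34 - 10965 = -10999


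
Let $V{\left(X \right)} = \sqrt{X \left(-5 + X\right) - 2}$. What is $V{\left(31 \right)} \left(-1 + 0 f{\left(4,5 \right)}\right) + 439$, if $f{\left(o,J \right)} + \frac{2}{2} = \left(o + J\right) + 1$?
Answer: $439 - 2 \sqrt{201} \approx 410.65$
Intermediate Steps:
$V{\left(X \right)} = \sqrt{-2 + X \left(-5 + X\right)}$
$f{\left(o,J \right)} = J + o$ ($f{\left(o,J \right)} = -1 + \left(\left(o + J\right) + 1\right) = -1 + \left(\left(J + o\right) + 1\right) = -1 + \left(1 + J + o\right) = J + o$)
$V{\left(31 \right)} \left(-1 + 0 f{\left(4,5 \right)}\right) + 439 = \sqrt{-2 + 31^{2} - 155} \left(-1 + 0 \left(5 + 4\right)\right) + 439 = \sqrt{-2 + 961 - 155} \left(-1 + 0 \cdot 9\right) + 439 = \sqrt{804} \left(-1 + 0\right) + 439 = 2 \sqrt{201} \left(-1\right) + 439 = - 2 \sqrt{201} + 439 = 439 - 2 \sqrt{201}$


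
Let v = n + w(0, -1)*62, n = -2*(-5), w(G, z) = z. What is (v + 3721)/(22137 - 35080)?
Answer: -3669/12943 ≈ -0.28347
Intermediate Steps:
n = 10
v = -52 (v = 10 - 1*62 = 10 - 62 = -52)
(v + 3721)/(22137 - 35080) = (-52 + 3721)/(22137 - 35080) = 3669/(-12943) = 3669*(-1/12943) = -3669/12943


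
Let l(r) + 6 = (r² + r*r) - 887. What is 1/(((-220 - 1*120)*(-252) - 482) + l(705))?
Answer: 1/1078355 ≈ 9.2734e-7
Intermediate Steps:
l(r) = -893 + 2*r² (l(r) = -6 + ((r² + r*r) - 887) = -6 + ((r² + r²) - 887) = -6 + (2*r² - 887) = -6 + (-887 + 2*r²) = -893 + 2*r²)
1/(((-220 - 1*120)*(-252) - 482) + l(705)) = 1/(((-220 - 1*120)*(-252) - 482) + (-893 + 2*705²)) = 1/(((-220 - 120)*(-252) - 482) + (-893 + 2*497025)) = 1/((-340*(-252) - 482) + (-893 + 994050)) = 1/((85680 - 482) + 993157) = 1/(85198 + 993157) = 1/1078355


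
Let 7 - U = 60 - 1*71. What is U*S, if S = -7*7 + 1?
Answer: -864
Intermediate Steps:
U = 18 (U = 7 - (60 - 1*71) = 7 - (60 - 71) = 7 - 1*(-11) = 7 + 11 = 18)
S = -48 (S = -49 + 1 = -48)
U*S = 18*(-48) = -864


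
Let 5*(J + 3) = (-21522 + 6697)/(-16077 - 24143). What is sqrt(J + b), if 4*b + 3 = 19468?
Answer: 4*sqrt(1229241849)/2011 ≈ 69.738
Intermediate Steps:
b = 19465/4 (b = -3/4 + (1/4)*19468 = -3/4 + 4867 = 19465/4 ≈ 4866.3)
J = -23539/8044 (J = -3 + ((-21522 + 6697)/(-16077 - 24143))/5 = -3 + (-14825/(-40220))/5 = -3 + (-14825*(-1/40220))/5 = -3 + (1/5)*(2965/8044) = -3 + 593/8044 = -23539/8044 ≈ -2.9263)
sqrt(J + b) = sqrt(-23539/8044 + 19465/4) = sqrt(9780144/2011) = 4*sqrt(1229241849)/2011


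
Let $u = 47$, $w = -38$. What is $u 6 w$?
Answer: $-10716$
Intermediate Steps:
$u 6 w = 47 \cdot 6 \left(-38\right) = 282 \left(-38\right) = -10716$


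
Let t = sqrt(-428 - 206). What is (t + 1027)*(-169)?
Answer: -173563 - 169*I*sqrt(634) ≈ -1.7356e+5 - 4255.3*I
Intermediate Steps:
t = I*sqrt(634) (t = sqrt(-634) = I*sqrt(634) ≈ 25.179*I)
(t + 1027)*(-169) = (I*sqrt(634) + 1027)*(-169) = (1027 + I*sqrt(634))*(-169) = -173563 - 169*I*sqrt(634)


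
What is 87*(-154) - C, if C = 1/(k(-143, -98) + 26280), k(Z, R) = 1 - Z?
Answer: -354028753/26424 ≈ -13398.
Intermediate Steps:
C = 1/26424 (C = 1/((1 - 1*(-143)) + 26280) = 1/((1 + 143) + 26280) = 1/(144 + 26280) = 1/26424 ≈ 3.7844e-5)
87*(-154) - C = 87*(-154) - 1*1/26424 = -13398 - 1/26424 = -354028753/26424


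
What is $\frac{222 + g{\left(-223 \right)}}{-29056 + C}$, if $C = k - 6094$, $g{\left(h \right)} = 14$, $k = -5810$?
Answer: $- \frac{59}{10240} \approx -0.0057617$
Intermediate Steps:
$C = -11904$ ($C = -5810 - 6094 = -11904$)
$\frac{222 + g{\left(-223 \right)}}{-29056 + C} = \frac{222 + 14}{-29056 - 11904} = \frac{236}{-40960} = 236 \left(- \frac{1}{40960}\right) = - \frac{59}{10240}$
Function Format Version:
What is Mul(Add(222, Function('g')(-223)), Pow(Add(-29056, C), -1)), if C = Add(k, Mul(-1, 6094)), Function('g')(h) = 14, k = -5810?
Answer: Rational(-59, 10240) ≈ -0.0057617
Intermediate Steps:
C = -11904 (C = Add(-5810, Mul(-1, 6094)) = Add(-5810, -6094) = -11904)
Mul(Add(222, Function('g')(-223)), Pow(Add(-29056, C), -1)) = Mul(Add(222, 14), Pow(Add(-29056, -11904), -1)) = Mul(236, Pow(-40960, -1)) = Mul(236, Rational(-1, 40960)) = Rational(-59, 10240)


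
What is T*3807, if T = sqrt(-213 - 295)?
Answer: 7614*I*sqrt(127) ≈ 85805.0*I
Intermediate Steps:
T = 2*I*sqrt(127) (T = sqrt(-508) = 2*I*sqrt(127) ≈ 22.539*I)
T*3807 = (2*I*sqrt(127))*3807 = 7614*I*sqrt(127)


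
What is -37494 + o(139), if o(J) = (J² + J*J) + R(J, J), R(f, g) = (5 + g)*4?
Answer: 1724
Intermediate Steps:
R(f, g) = 20 + 4*g
o(J) = 20 + 2*J² + 4*J (o(J) = (J² + J*J) + (20 + 4*J) = (J² + J²) + (20 + 4*J) = 2*J² + (20 + 4*J) = 20 + 2*J² + 4*J)
-37494 + o(139) = -37494 + (20 + 2*139² + 4*139) = -37494 + (20 + 2*19321 + 556) = -37494 + (20 + 38642 + 556) = -37494 + 39218 = 1724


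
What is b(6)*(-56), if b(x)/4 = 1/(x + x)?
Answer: -56/3 ≈ -18.667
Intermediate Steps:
b(x) = 2/x (b(x) = 4/(x + x) = 4/((2*x)) = 4*(1/(2*x)) = 2/x)
b(6)*(-56) = (2/6)*(-56) = (2*(1/6))*(-56) = (1/3)*(-56) = -56/3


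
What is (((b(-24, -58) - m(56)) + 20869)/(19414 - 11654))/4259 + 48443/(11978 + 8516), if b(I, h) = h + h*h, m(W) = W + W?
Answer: 800763273121/338661710480 ≈ 2.3645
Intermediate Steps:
m(W) = 2*W
b(I, h) = h + h**2
(((b(-24, -58) - m(56)) + 20869)/(19414 - 11654))/4259 + 48443/(11978 + 8516) = (((-58*(1 - 58) - 2*56) + 20869)/(19414 - 11654))/4259 + 48443/(11978 + 8516) = (((-58*(-57) - 1*112) + 20869)/7760)*(1/4259) + 48443/20494 = (((3306 - 112) + 20869)*(1/7760))*(1/4259) + 48443*(1/20494) = ((3194 + 20869)*(1/7760))*(1/4259) + 48443/20494 = (24063*(1/7760))*(1/4259) + 48443/20494 = (24063/7760)*(1/4259) + 48443/20494 = 24063/33049840 + 48443/20494 = 800763273121/338661710480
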